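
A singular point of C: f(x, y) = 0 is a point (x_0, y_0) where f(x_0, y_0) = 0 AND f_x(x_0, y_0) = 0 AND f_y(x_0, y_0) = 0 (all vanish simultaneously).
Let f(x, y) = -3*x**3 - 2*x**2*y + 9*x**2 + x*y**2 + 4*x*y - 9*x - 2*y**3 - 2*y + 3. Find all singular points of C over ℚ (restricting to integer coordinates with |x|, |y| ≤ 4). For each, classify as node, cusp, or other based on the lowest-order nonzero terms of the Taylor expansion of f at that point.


Singular points: {(1, 0)}; classification: cusp.

Compute partial derivatives:
  f_x = -9*x**2 - 4*x*y + 18*x + y**2 + 4*y - 9.
  f_y = -2*x**2 + 2*x*y + 4*x - 6*y**2 - 2.
Scan x_0 ∈ {−4, ..., 4}. For each x_0, f_y(x_0, y) is a polynomial in y; find its integer roots y ∈ {−4, ..., 4}, then test f_x and f at those candidates.
  x = -4: f_y(-4, y) = -6*y**2 - 8*y - 50; no integer root y with |y| ≤ 4.
  x = -3: f_y(-3, y) = -6*y**2 - 6*y - 32; no integer root y with |y| ≤ 4.
  x = -2: f_y(-2, y) = -6*y**2 - 4*y - 18; no integer root y with |y| ≤ 4.
  x = -1: f_y(-1, y) = -6*y**2 - 2*y - 8; no integer root y with |y| ≤ 4.
  x = 0: f_y(0, y) = -6*y**2 - 2; no integer root y with |y| ≤ 4.
  x = 1: f_y(1, y) = -6*y**2 + 2*y; vanishes at y ∈ {0}. (1, 0): f_x = 0, f = 0 — SINGULAR.
  x = 2: f_y(2, y) = -6*y**2 + 4*y - 2; no integer root y with |y| ≤ 4.
  x = 3: f_y(3, y) = -6*y**2 + 6*y - 8; no integer root y with |y| ≤ 4.
  x = 4: f_y(4, y) = -6*y**2 + 8*y - 18; no integer root y with |y| ≤ 4.
Only singular point on the grid: (1, 0).
Classify: substitute x = 1 + u, y = 0 + v and expand: f = -3*u**3 - 2*u**2*v + u*v**2 - 2*v**3 + v**2.
No constant or linear terms (consistent with a singular point). Quadratic part: v**2. Cubic part: -3*u**3 - 2*u**2*v + u*v**2 - 2*v**3.
The quadratic part v**2 is a perfect square, so there is a single (double) tangent line v = 0, i.e. y = 0. Restricting the cubic part to that line (v = 0) leaves -3*u**3 ≠ 0, so f is not divisible by v and the branch is v² ≈ 3*u**3 to lowest order — this is a cusp.
Classification: cusp.


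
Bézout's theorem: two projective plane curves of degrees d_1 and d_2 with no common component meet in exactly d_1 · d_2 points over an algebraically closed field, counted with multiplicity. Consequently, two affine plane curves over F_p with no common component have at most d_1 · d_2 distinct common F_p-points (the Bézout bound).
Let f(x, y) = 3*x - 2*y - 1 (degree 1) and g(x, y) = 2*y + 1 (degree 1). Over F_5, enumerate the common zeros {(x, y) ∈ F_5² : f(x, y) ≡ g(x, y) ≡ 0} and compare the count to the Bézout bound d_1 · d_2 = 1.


Common zeros: {(0, 2)}; count = 1; Bézout bound = 1.

deg(f) = 1, deg(g) = 1, so Bézout bound = 1.
Scan x ∈ F_5. For each x, list the y ∈ F_5 with f(x, y) ≡ 0 and those with g(x, y) ≡ 0 (mod 5); the common zeros in that column are the intersection.
  x = 0: f ≡ 0 at y ∈ {2}; g ≡ 0 at y ∈ {2}; common: {2}.
  x = 1: f ≡ 0 at y ∈ {1}; g ≡ 0 at y ∈ {2}; common: ∅.
  x = 2: f ≡ 0 at y ∈ {0}; g ≡ 0 at y ∈ {2}; common: ∅.
  x = 3: f ≡ 0 at y ∈ {4}; g ≡ 0 at y ∈ {2}; common: ∅.
  x = 4: f ≡ 0 at y ∈ {3}; g ≡ 0 at y ∈ {2}; common: ∅.
Collecting: common zeros = {(0, 2)}, so the count is 1.
Comparison with the Bézout bound: 1 ≤ 1 = deg(f)·deg(g), as expected for curves with no common component (the bound is attained).


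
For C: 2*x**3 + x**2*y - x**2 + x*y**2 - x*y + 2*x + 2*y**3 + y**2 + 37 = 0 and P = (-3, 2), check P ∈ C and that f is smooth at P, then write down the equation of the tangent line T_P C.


Tangent line at P: 52*x + 28*y + 100 = 0.

Step 1: f(-3, 2) = 0, so P lies on C.
Step 2: partial derivatives
  f_x(x, y) = 6*x**2 + 2*x*y - 2*x + y**2 - y + 2, f_y(x, y) = x**2 + 2*x*y - x + 6*y**2 + 2*y.
  f_x(P) = 52, f_y(P) = 28 (gradient nonzero, so P is smooth).
Step 3: tangent line at P: 52·(x − -3) + 28·(y − 2) = 0.
Expanding: 52*x + 28*y + 100 = 0.


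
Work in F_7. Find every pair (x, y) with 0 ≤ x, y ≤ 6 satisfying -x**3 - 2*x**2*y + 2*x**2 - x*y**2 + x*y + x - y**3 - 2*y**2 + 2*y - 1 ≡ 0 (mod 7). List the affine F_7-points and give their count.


Affine F_7-points: {(3, 0), (3, 4), (3, 5), (4, 5), (6, 5)}; count = 5.

For each of the 49 pairs (x, y) ∈ F_7², evaluate f(x, y) mod 7. Record the zeros.
  x = 0: [0↦6, 1↦5, 2↦1, 3↦2, 4↦2, 5↦2, 6↦3]  zeros at y ∈ ∅
  x = 1: [0↦1, 1↦5, 2↦4, 3↦6, 4↦5, 5↦2, 6↦5]  zeros at y ∈ ∅
  x = 2: [0↦1, 1↦6, 2↦4, 3↦3, 4↦4, 5↦1, 6↦2]  zeros at y ∈ ∅
  x = 3: [0↦0, 1↦2, 2↦2, 3↦1, 4↦0, 5↦0, 6↦2]  zeros at y ∈ {0, 4, 5}
  x = 4: [0↦6, 1↦1, 2↦6, 3↦1, 4↦1, 5↦0, 6↦6]  zeros at y ∈ {5}
  x = 5: [0↦6, 1↦4, 2↦3, 3↦4, 4↦1, 5↦2, 6↦1]  zeros at y ∈ ∅
  x = 6: [0↦1, 1↦5, 2↦1, 3↦4, 4↦1, 5↦0, 6↦2]  zeros at y ∈ {5}
Collecting zeros: affine points = {(3, 0), (3, 4), (3, 5), (4, 5), (6, 5)}.
Total count |C(F_7)_aff| = 5.


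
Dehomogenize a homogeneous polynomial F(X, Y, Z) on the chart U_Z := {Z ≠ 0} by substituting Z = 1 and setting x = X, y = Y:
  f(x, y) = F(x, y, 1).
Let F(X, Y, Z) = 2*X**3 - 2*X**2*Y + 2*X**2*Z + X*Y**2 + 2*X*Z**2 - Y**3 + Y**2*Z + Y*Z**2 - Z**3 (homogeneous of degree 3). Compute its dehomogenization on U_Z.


f(x, y) = 2*x**3 - 2*x**2*y + 2*x**2 + x*y**2 + 2*x - y**3 + y**2 + y - 1

On U_Z we set Z = 1. Each monomial c·X^i·Y^j·Z^k in F becomes c·x^i·y^j·1^k = c·x^i·y^j.
Substituting Z = 1: F(X, Y, 1) = 2*x**3 - 2*x**2*y + 2*x**2 + x*y**2 + 2*x - y**3 + y**2 + y - 1.
Note: deg(f) ≤ deg(F) = 3; strict inequality happens when F is divisible by Z (lost terms).


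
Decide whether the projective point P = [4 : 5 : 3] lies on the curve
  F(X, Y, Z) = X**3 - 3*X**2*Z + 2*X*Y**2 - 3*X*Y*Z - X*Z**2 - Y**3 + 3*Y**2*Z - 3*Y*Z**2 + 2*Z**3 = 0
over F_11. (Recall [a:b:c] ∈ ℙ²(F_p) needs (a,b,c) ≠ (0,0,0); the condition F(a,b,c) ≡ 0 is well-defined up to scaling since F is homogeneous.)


F(4,5,3) ≡ 0 (mod 11); P is on the curve.

Evaluate F(4, 5, 3) term-by-term (mod 11).
  X**3 ↦ 1·64·1·1 = 64
  -3*X**2*Z ↦ -3·16·1·3 = -144
  2*X*Y**2 ↦ 2·4·25·1 = 200
  -3*X*Y*Z ↦ -3·4·5·3 = -180
  -X*Z**2 ↦ -1·4·1·9 = -36
  -Y**3 ↦ -1·1·125·1 = -125
  3*Y**2*Z ↦ 3·1·25·3 = 225
  -3*Y*Z**2 ↦ -3·1·5·9 = -135
  2*Z**3 ↦ 2·1·1·27 = 54
Sum: F(4, 5, 3) = (64) + (-144) + (200) + (-180) + (-36) + (-125) + (225) + (-135) + (54) = -77.
Reducing mod 11: -77 ≡ 0 (mod 11).
Since F(a, b, c) ≡ 0 (mod 11), P lies on the curve.


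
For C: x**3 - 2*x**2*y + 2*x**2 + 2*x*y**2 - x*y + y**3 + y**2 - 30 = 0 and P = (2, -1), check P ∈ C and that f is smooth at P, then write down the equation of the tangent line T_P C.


Tangent line at P: 31*x - 17*y - 79 = 0.

Step 1: f(2, -1) = 0, so P lies on C.
Step 2: partial derivatives
  f_x(x, y) = 3*x**2 - 4*x*y + 4*x + 2*y**2 - y, f_y(x, y) = -2*x**2 + 4*x*y - x + 3*y**2 + 2*y.
  f_x(P) = 31, f_y(P) = -17 (gradient nonzero, so P is smooth).
Step 3: tangent line at P: 31·(x − 2) + -17·(y − -1) = 0.
Expanding: 31*x - 17*y - 79 = 0.


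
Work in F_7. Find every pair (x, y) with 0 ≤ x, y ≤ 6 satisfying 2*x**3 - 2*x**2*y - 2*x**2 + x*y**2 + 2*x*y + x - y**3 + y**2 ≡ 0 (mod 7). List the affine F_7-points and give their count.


Affine F_7-points: {(0, 0), (0, 1), (3, 6), (5, 3), (5, 4), (5, 6), (6, 2), (6, 6)}; count = 8.

For each of the 49 pairs (x, y) ∈ F_7², evaluate f(x, y) mod 7. Record the zeros.
  x = 0: [0↦0, 1↦0, 2↦3, 3↦3, 4↦1, 5↦5, 6↦2]  zeros at y ∈ {0, 1}
  x = 1: [0↦1, 1↦2, 2↦1, 3↦6, 4↦4, 5↦3, 6↦4]  zeros at y ∈ ∅
  x = 2: [0↦3, 1↦1, 2↦6, 3↦5, 4↦6, 5↦3, 6↦4]  zeros at y ∈ ∅
  x = 3: [0↦4, 1↦2, 2↦2, 3↦5, 4↦5, 5↦3, 6↦0]  zeros at y ∈ {6}
  x = 4: [0↦2, 1↦3, 2↦1, 3↦4, 4↦6, 5↦1, 6↦4]  zeros at y ∈ ∅
  x = 5: [0↦2, 1↦2, 2↦1, 3↦0, 4↦0, 5↦2, 6↦0]  zeros at y ∈ {3, 4, 6}
  x = 6: [0↦2, 1↦4, 2↦0, 3↦5, 4↦6, 5↦4, 6↦0]  zeros at y ∈ {2, 6}
Collecting zeros: affine points = {(0, 0), (0, 1), (3, 6), (5, 3), (5, 4), (5, 6), (6, 2), (6, 6)}.
Total count |C(F_7)_aff| = 8.


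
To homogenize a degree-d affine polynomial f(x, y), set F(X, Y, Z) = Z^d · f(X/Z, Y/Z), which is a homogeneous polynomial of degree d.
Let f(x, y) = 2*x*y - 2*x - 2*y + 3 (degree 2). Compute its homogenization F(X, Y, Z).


F(X, Y, Z) = 2*X*Y - 2*X*Z - 2*Y*Z + 3*Z**2

deg(f) = 2.
Substitute x = X/Z, y = Y/Z into f, then multiply by Z^2.
  monomial 2·x^1·y^1 ↦ 2·X^1·Y^1·Z^0.
  monomial -2·x^1·y^0 ↦ -2·X^1·Y^0·Z^1.
  monomial -2·x^0·y^1 ↦ -2·X^0·Y^1·Z^1.
  monomial 3·x^0·y^0 ↦ 3·X^0·Y^0·Z^2.
Collecting: F(X, Y, Z) = 2*X*Y - 2*X*Z - 2*Y*Z + 3*Z**2.


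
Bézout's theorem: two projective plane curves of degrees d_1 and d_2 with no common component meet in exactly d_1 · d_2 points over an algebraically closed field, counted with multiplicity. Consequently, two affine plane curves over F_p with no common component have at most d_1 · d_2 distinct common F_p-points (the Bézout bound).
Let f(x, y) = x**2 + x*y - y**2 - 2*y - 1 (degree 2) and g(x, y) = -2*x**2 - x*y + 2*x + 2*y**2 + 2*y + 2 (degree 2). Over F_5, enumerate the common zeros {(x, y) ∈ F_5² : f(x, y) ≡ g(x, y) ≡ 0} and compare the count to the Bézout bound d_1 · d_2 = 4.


Common zeros: ∅; count = 0; Bézout bound = 4.

deg(f) = 2, deg(g) = 2, so Bézout bound = 4.
Scan x ∈ F_5. For each x, list the y ∈ F_5 with f(x, y) ≡ 0 and those with g(x, y) ≡ 0 (mod 5); the common zeros in that column are the intersection.
  x = 0: f ≡ 0 at y ∈ {4}; g ≡ 0 at y ∈ ∅; common: ∅.
  x = 1: f ≡ 0 at y ∈ {0, 4}; g ≡ 0 at y ∈ {1}; common: ∅.
  x = 2: f ≡ 0 at y ∈ ∅; g ≡ 0 at y ∈ {1, 4}; common: ∅.
  x = 3: f ≡ 0 at y ∈ ∅; g ≡ 0 at y ∈ {0, 3}; common: ∅.
  x = 4: f ≡ 0 at y ∈ {0, 2}; g ≡ 0 at y ∈ {3}; common: ∅.
Collecting: common zeros = ∅, so the count is 0.
Comparison with the Bézout bound: 0 ≤ 4 = deg(f)·deg(g), as expected for curves with no common component (the affine F_5-count falls short of the bound because intersections may lie at infinity, over extension fields, or carry multiplicity).


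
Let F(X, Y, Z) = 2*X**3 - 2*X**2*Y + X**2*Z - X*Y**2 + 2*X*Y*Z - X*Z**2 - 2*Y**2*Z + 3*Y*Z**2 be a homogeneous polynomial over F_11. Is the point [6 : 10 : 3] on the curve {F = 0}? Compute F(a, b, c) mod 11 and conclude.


F(6,10,3) ≡ 10 (mod 11); P is NOT on the curve.

Evaluate F(6, 10, 3) term-by-term (mod 11).
  2*X**3 ↦ 2·216·1·1 = 432
  -2*X**2*Y ↦ -2·36·10·1 = -720
  X**2*Z ↦ 1·36·1·3 = 108
  -X*Y**2 ↦ -1·6·100·1 = -600
  2*X*Y*Z ↦ 2·6·10·3 = 360
  -X*Z**2 ↦ -1·6·1·9 = -54
  -2*Y**2*Z ↦ -2·1·100·3 = -600
  3*Y*Z**2 ↦ 3·1·10·9 = 270
Sum: F(6, 10, 3) = (432) + (-720) + (108) + (-600) + (360) + (-54) + (-600) + (270) = -804.
Reducing mod 11: -804 ≡ 10 (mod 11).
Since F(a, b, c) ≡ 10 ≠ 0 (mod 11), P does NOT lie on the curve.


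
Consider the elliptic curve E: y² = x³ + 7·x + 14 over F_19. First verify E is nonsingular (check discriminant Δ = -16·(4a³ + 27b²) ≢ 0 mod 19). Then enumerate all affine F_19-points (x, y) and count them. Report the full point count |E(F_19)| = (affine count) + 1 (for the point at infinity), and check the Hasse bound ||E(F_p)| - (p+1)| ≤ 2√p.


Affine points = {(2, 6), (2, 13), (3, 9), (3, 10), (4, 7), (4, 12), (6, 5), (6, 14), (7, 8), (7, 11), (10, 1), (10, 18), (11, 4), (11, 15), (14, 5), (14, 14), (15, 6), (15, 13), (16, 2), (16, 17), (17, 7), (17, 12), (18, 5), (18, 14)}; affine count = 24; |E(F_19)| = 25.

Discriminant check: Δ ∝ 4a³ + 27b² = 4·7³ + 27·14² = 4·343 + 27·196 ≡ 14 (mod 19). Nonzero ⇒ E is nonsingular.
For each x ∈ F_19, compute rhs = x³ + 7·x + 14 mod 19, then count y ∈ F_19 with y² ≡ rhs.
  x = 0: rhs = 14, matching y values: none (0 points).
  x = 1: rhs = 3, matching y values: none (0 points).
  x = 2: rhs = 17, matching y values: 6, 13 (2 points).
  x = 3: rhs = 5, matching y values: 9, 10 (2 points).
  x = 4: rhs = 11, matching y values: 7, 12 (2 points).
  x = 5: rhs = 3, matching y values: none (0 points).
  x = 6: rhs = 6, matching y values: 5, 14 (2 points).
  x = 7: rhs = 7, matching y values: 8, 11 (2 points).
  x = 8: rhs = 12, matching y values: none (0 points).
  x = 9: rhs = 8, matching y values: none (0 points).
  x = 10: rhs = 1, matching y values: 1, 18 (2 points).
  x = 11: rhs = 16, matching y values: 4, 15 (2 points).
  x = 12: rhs = 2, matching y values: none (0 points).
  x = 13: rhs = 3, matching y values: none (0 points).
  x = 14: rhs = 6, matching y values: 5, 14 (2 points).
  x = 15: rhs = 17, matching y values: 6, 13 (2 points).
  x = 16: rhs = 4, matching y values: 2, 17 (2 points).
  x = 17: rhs = 11, matching y values: 7, 12 (2 points).
  x = 18: rhs = 6, matching y values: 5, 14 (2 points).
Total affine count: 24.
Full point count |E(F_19)| = 24 + 1 = 25.
Hasse bound: |25 − (19+1)| = |5| = 5 ≤ 2√19 ≈ 8.7178 ✓.


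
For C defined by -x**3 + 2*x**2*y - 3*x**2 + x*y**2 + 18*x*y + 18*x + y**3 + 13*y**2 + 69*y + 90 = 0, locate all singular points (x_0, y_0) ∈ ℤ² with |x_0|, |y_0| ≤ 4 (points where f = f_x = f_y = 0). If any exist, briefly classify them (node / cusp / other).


Singular points: {(-3, -3)}; classification: cusp.

Compute partial derivatives:
  f_x = -3*x**2 + 4*x*y - 6*x + y**2 + 18*y + 18.
  f_y = 2*x**2 + 2*x*y + 18*x + 3*y**2 + 26*y + 69.
Scan x_0 ∈ {−4, ..., 4}. For each x_0, f_y(x_0, y) is a polynomial in y; find its integer roots y ∈ {−4, ..., 4}, then test f_x and f at those candidates.
  x = -4: f_y(-4, y) = 3*y**2 + 18*y + 29; no integer root y with |y| ≤ 4.
  x = -3: f_y(-3, y) = 3*y**2 + 20*y + 33; vanishes at y ∈ {-3}. (-3, -3): f_x = 0, f = 0 — SINGULAR.
  x = -2: f_y(-2, y) = 3*y**2 + 22*y + 41; no integer root y with |y| ≤ 4.
  x = -1: f_y(-1, y) = 3*y**2 + 24*y + 53; no integer root y with |y| ≤ 4.
  x = 0: f_y(0, y) = 3*y**2 + 26*y + 69; no integer root y with |y| ≤ 4.
  x = 1: f_y(1, y) = 3*y**2 + 28*y + 89; no integer root y with |y| ≤ 4.
  x = 2: f_y(2, y) = 3*y**2 + 30*y + 113; no integer root y with |y| ≤ 4.
  x = 3: f_y(3, y) = 3*y**2 + 32*y + 141; no integer root y with |y| ≤ 4.
  x = 4: f_y(4, y) = 3*y**2 + 34*y + 173; no integer root y with |y| ≤ 4.
Only singular point on the grid: (-3, -3).
Classify: substitute x = -3 + u, y = -3 + v and expand: f = -u**3 + 2*u**2*v + u*v**2 + v**3 + v**2.
No constant or linear terms (consistent with a singular point). Quadratic part: v**2. Cubic part: -u**3 + 2*u**2*v + u*v**2 + v**3.
The quadratic part v**2 is a perfect square, so there is a single (double) tangent line v = 0, i.e. y = -3. Restricting the cubic part to that line (v = 0) leaves -u**3 ≠ 0, so f is not divisible by v and the branch is v² ≈ u**3 to lowest order — this is a cusp.
Classification: cusp.


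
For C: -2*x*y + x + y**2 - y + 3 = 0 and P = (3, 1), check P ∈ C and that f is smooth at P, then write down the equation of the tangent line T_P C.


Tangent line at P: -x - 5*y + 8 = 0.

Step 1: f(3, 1) = 0, so P lies on C.
Step 2: partial derivatives
  f_x(x, y) = 1 - 2*y, f_y(x, y) = -2*x + 2*y - 1.
  f_x(P) = -1, f_y(P) = -5 (gradient nonzero, so P is smooth).
Step 3: tangent line at P: -1·(x − 3) + -5·(y − 1) = 0.
Expanding: -x - 5*y + 8 = 0.


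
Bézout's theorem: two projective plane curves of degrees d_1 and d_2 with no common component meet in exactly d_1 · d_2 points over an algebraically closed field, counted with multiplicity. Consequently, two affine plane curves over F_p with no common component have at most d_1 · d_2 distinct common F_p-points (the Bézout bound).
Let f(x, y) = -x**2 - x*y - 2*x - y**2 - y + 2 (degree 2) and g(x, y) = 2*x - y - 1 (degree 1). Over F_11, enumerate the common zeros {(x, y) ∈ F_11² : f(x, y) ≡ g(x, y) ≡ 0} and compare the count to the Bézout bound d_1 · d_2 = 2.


Common zeros: ∅; count = 0; Bézout bound = 2.

deg(f) = 2, deg(g) = 1, so Bézout bound = 2.
Scan x ∈ F_11. For each x, list the y ∈ F_11 with f(x, y) ≡ 0 and those with g(x, y) ≡ 0 (mod 11); the common zeros in that column are the intersection.
  x = 0: f ≡ 0 at y ∈ {1, 9}; g ≡ 0 at y ∈ {10}; common: ∅.
  x = 1: f ≡ 0 at y ∈ {10}; g ≡ 0 at y ∈ {1}; common: ∅.
  x = 2: f ≡ 0 at y ∈ ∅; g ≡ 0 at y ∈ {3}; common: ∅.
  x = 3: f ≡ 0 at y ∈ ∅; g ≡ 0 at y ∈ {5}; common: ∅.
  x = 4: f ≡ 0 at y ∈ {0, 6}; g ≡ 0 at y ∈ {7}; common: ∅.
  x = 5: f ≡ 0 at y ∈ {0, 5}; g ≡ 0 at y ∈ {9}; common: ∅.
  x = 6: f ≡ 0 at y ∈ ∅; g ≡ 0 at y ∈ {0}; common: ∅.
  x = 7: f ≡ 0 at y ∈ ∅; g ≡ 0 at y ∈ {2}; common: ∅.
  x = 8: f ≡ 0 at y ∈ {1}; g ≡ 0 at y ∈ {4}; common: ∅.
  x = 9: f ≡ 0 at y ∈ {2, 10}; g ≡ 0 at y ∈ {6}; common: ∅.
  x = 10: f ≡ 0 at y ∈ {5, 6}; g ≡ 0 at y ∈ {8}; common: ∅.
Collecting: common zeros = ∅, so the count is 0.
Comparison with the Bézout bound: 0 ≤ 2 = deg(f)·deg(g), as expected for curves with no common component (the affine F_11-count falls short of the bound because intersections may lie at infinity, over extension fields, or carry multiplicity).


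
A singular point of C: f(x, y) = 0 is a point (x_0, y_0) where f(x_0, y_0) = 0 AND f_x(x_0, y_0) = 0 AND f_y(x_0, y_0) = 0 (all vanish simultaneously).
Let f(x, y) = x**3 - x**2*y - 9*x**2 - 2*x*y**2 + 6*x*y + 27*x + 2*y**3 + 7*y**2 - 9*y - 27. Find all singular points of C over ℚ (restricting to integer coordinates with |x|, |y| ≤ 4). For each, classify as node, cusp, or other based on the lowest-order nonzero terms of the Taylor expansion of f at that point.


Singular points: {(3, 0)}; classification: cusp.

Compute partial derivatives:
  f_x = 3*x**2 - 2*x*y - 18*x - 2*y**2 + 6*y + 27.
  f_y = -x**2 - 4*x*y + 6*x + 6*y**2 + 14*y - 9.
Scan x_0 ∈ {−4, ..., 4}. For each x_0, f_y(x_0, y) is a polynomial in y; find its integer roots y ∈ {−4, ..., 4}, then test f_x and f at those candidates.
  x = -4: f_y(-4, y) = 6*y**2 + 30*y - 49; no integer root y with |y| ≤ 4.
  x = -3: f_y(-3, y) = 6*y**2 + 26*y - 36; no integer root y with |y| ≤ 4.
  x = -2: f_y(-2, y) = 6*y**2 + 22*y - 25; no integer root y with |y| ≤ 4.
  x = -1: f_y(-1, y) = 6*y**2 + 18*y - 16; no integer root y with |y| ≤ 4.
  x = 0: f_y(0, y) = 6*y**2 + 14*y - 9; no integer root y with |y| ≤ 4.
  x = 1: f_y(1, y) = 6*y**2 + 10*y - 4; vanishes at y ∈ {-2}. (1, -2): f_x = -4 ≠ 0.
  x = 2: f_y(2, y) = 6*y**2 + 6*y - 1; no integer root y with |y| ≤ 4.
  x = 3: f_y(3, y) = 6*y**2 + 2*y; vanishes at y ∈ {0}. (3, 0): f_x = 0, f = 0 — SINGULAR.
  x = 4: f_y(4, y) = 6*y**2 - 2*y - 1; no integer root y with |y| ≤ 4.
Only singular point on the grid: (3, 0).
Classify: substitute x = 3 + u, y = 0 + v and expand: f = u**3 - u**2*v - 2*u*v**2 + 2*v**3 + v**2.
No constant or linear terms (consistent with a singular point). Quadratic part: v**2. Cubic part: u**3 - u**2*v - 2*u*v**2 + 2*v**3.
The quadratic part v**2 is a perfect square, so there is a single (double) tangent line v = 0, i.e. y = 0. Restricting the cubic part to that line (v = 0) leaves u**3 ≠ 0, so f is not divisible by v and the branch is v² ≈ -u**3 to lowest order — this is a cusp.
Classification: cusp.


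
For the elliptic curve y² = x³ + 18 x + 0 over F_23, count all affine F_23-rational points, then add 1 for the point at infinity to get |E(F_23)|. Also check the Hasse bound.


Affine points = {(0, 0), (3, 9), (3, 14), (5, 10), (5, 13), (6, 5), (6, 18), (7, 3), (7, 20), (8, 9), (8, 14), (12, 9), (12, 14), (13, 4), (13, 19), (14, 11), (14, 12), (19, 5), (19, 18), (21, 5), (21, 18), (22, 2), (22, 21)}; affine count = 23; |E(F_23)| = 24.

Discriminant check: Δ ∝ 4a³ + 27b² = 4·18³ + 27·0² = 4·5832 + 27·0 ≡ 6 (mod 23). Nonzero ⇒ E is nonsingular.
For each x ∈ F_23, compute rhs = x³ + 18·x + 0 mod 23, then count y ∈ F_23 with y² ≡ rhs.
  x = 0: rhs = 0, matching y values: 0 (1 points).
  x = 1: rhs = 19, matching y values: none (0 points).
  x = 2: rhs = 21, matching y values: none (0 points).
  x = 3: rhs = 12, matching y values: 9, 14 (2 points).
  x = 4: rhs = 21, matching y values: none (0 points).
  x = 5: rhs = 8, matching y values: 10, 13 (2 points).
  x = 6: rhs = 2, matching y values: 5, 18 (2 points).
  x = 7: rhs = 9, matching y values: 3, 20 (2 points).
  x = 8: rhs = 12, matching y values: 9, 14 (2 points).
  x = 9: rhs = 17, matching y values: none (0 points).
  x = 10: rhs = 7, matching y values: none (0 points).
  x = 11: rhs = 11, matching y values: none (0 points).
  x = 12: rhs = 12, matching y values: 9, 14 (2 points).
  x = 13: rhs = 16, matching y values: 4, 19 (2 points).
  x = 14: rhs = 6, matching y values: 11, 12 (2 points).
  x = 15: rhs = 11, matching y values: none (0 points).
  x = 16: rhs = 14, matching y values: none (0 points).
  x = 17: rhs = 21, matching y values: none (0 points).
  x = 18: rhs = 15, matching y values: none (0 points).
  x = 19: rhs = 2, matching y values: 5, 18 (2 points).
  x = 20: rhs = 11, matching y values: none (0 points).
  x = 21: rhs = 2, matching y values: 5, 18 (2 points).
  x = 22: rhs = 4, matching y values: 2, 21 (2 points).
Total affine count: 23.
Full point count |E(F_23)| = 23 + 1 = 24.
Hasse bound: |24 − (23+1)| = |0| = 0 ≤ 2√23 ≈ 9.5917 ✓.


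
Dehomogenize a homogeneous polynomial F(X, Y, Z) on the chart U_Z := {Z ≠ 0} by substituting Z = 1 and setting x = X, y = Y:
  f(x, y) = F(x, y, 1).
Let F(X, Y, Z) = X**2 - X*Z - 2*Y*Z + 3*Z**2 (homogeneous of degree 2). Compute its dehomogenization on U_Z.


f(x, y) = x**2 - x - 2*y + 3

On U_Z we set Z = 1. Each monomial c·X^i·Y^j·Z^k in F becomes c·x^i·y^j·1^k = c·x^i·y^j.
Substituting Z = 1: F(X, Y, 1) = x**2 - x - 2*y + 3.
Note: deg(f) ≤ deg(F) = 2; strict inequality happens when F is divisible by Z (lost terms).


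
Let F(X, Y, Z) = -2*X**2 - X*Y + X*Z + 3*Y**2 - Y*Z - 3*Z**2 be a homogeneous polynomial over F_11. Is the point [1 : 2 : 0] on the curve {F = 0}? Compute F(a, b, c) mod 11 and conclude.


F(1,2,0) ≡ 8 (mod 11); P is NOT on the curve.

Evaluate F(1, 2, 0) term-by-term (mod 11).
  -2*X**2 ↦ -2·1·1·1 = -2
  -X*Y ↦ -1·1·2·1 = -2
  X*Z ↦ 1·1·1·0 = 0
  3*Y**2 ↦ 3·1·4·1 = 12
  -Y*Z ↦ -1·1·2·0 = 0
  -3*Z**2 ↦ -3·1·1·0 = 0
Sum: F(1, 2, 0) = (-2) + (-2) + (0) + (12) + (0) + (0) = 8.
Reducing mod 11: 8 ≡ 8 (mod 11).
Since F(a, b, c) ≡ 8 ≠ 0 (mod 11), P does NOT lie on the curve.


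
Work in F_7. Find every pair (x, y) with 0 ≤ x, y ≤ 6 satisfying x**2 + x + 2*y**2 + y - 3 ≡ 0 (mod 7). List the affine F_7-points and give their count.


Affine F_7-points: {(0, 1), (0, 2), (1, 4), (1, 6), (5, 4), (5, 6), (6, 1), (6, 2)}; count = 8.

For each of the 49 pairs (x, y) ∈ F_7², evaluate f(x, y) mod 7. Record the zeros.
  x = 0: [0↦4, 1↦0, 2↦0, 3↦4, 4↦5, 5↦3, 6↦5]  zeros at y ∈ {1, 2}
  x = 1: [0↦6, 1↦2, 2↦2, 3↦6, 4↦0, 5↦5, 6↦0]  zeros at y ∈ {4, 6}
  x = 2: [0↦3, 1↦6, 2↦6, 3↦3, 4↦4, 5↦2, 6↦4]  zeros at y ∈ ∅
  x = 3: [0↦2, 1↦5, 2↦5, 3↦2, 4↦3, 5↦1, 6↦3]  zeros at y ∈ ∅
  x = 4: [0↦3, 1↦6, 2↦6, 3↦3, 4↦4, 5↦2, 6↦4]  zeros at y ∈ ∅
  x = 5: [0↦6, 1↦2, 2↦2, 3↦6, 4↦0, 5↦5, 6↦0]  zeros at y ∈ {4, 6}
  x = 6: [0↦4, 1↦0, 2↦0, 3↦4, 4↦5, 5↦3, 6↦5]  zeros at y ∈ {1, 2}
Collecting zeros: affine points = {(0, 1), (0, 2), (1, 4), (1, 6), (5, 4), (5, 6), (6, 1), (6, 2)}.
Total count |C(F_7)_aff| = 8.


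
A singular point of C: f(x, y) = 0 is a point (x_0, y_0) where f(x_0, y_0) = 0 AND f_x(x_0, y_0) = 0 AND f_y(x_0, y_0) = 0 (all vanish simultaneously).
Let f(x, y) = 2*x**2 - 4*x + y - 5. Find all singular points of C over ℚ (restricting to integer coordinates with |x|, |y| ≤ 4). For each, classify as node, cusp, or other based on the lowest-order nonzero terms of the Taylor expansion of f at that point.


No singular points in the scanned grid; C is smooth there.

Compute partial derivatives:
  f_x = 4*x - 4.
  f_y = 1.
f_y = 1 is a nonzero constant, so f_y never vanishes: no point (x, y) can satisfy f = f_x = f_y = 0. In particular no (x, y) ∈ {−4, ..., 4}² is singular; the curve is smooth.


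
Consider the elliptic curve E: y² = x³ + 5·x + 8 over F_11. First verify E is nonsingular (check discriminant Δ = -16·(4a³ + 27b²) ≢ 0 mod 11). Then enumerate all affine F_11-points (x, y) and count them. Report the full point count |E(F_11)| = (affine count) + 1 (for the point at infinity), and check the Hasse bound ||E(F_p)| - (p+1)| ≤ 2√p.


Affine points = {(1, 5), (1, 6), (2, 2), (2, 9), (4, 2), (4, 9), (5, 2), (5, 9), (6, 1), (6, 10), (7, 1), (7, 10), (9, 1), (9, 10)}; affine count = 14; |E(F_11)| = 15.

Discriminant check: Δ ∝ 4a³ + 27b² = 4·5³ + 27·8² = 4·125 + 27·64 ≡ 6 (mod 11). Nonzero ⇒ E is nonsingular.
For each x ∈ F_11, compute rhs = x³ + 5·x + 8 mod 11, then count y ∈ F_11 with y² ≡ rhs.
  x = 0: rhs = 8, matching y values: none (0 points).
  x = 1: rhs = 3, matching y values: 5, 6 (2 points).
  x = 2: rhs = 4, matching y values: 2, 9 (2 points).
  x = 3: rhs = 6, matching y values: none (0 points).
  x = 4: rhs = 4, matching y values: 2, 9 (2 points).
  x = 5: rhs = 4, matching y values: 2, 9 (2 points).
  x = 6: rhs = 1, matching y values: 1, 10 (2 points).
  x = 7: rhs = 1, matching y values: 1, 10 (2 points).
  x = 8: rhs = 10, matching y values: none (0 points).
  x = 9: rhs = 1, matching y values: 1, 10 (2 points).
  x = 10: rhs = 2, matching y values: none (0 points).
Total affine count: 14.
Full point count |E(F_11)| = 14 + 1 = 15.
Hasse bound: |15 − (11+1)| = |3| = 3 ≤ 2√11 ≈ 6.6332 ✓.


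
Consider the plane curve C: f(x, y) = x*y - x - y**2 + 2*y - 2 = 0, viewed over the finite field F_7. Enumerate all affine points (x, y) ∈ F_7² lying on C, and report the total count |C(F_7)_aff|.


Affine F_7-points: {(1, 4), (1, 6), (2, 2), (5, 0), (6, 3), (6, 5)}; count = 6.

For each of the 49 pairs (x, y) ∈ F_7², evaluate f(x, y) mod 7. Record the zeros.
  x = 0: [0↦5, 1↦6, 2↦5, 3↦2, 4↦4, 5↦4, 6↦2]  zeros at y ∈ ∅
  x = 1: [0↦4, 1↦6, 2↦6, 3↦4, 4↦0, 5↦1, 6↦0]  zeros at y ∈ {4, 6}
  x = 2: [0↦3, 1↦6, 2↦0, 3↦6, 4↦3, 5↦5, 6↦5]  zeros at y ∈ {2}
  x = 3: [0↦2, 1↦6, 2↦1, 3↦1, 4↦6, 5↦2, 6↦3]  zeros at y ∈ ∅
  x = 4: [0↦1, 1↦6, 2↦2, 3↦3, 4↦2, 5↦6, 6↦1]  zeros at y ∈ ∅
  x = 5: [0↦0, 1↦6, 2↦3, 3↦5, 4↦5, 5↦3, 6↦6]  zeros at y ∈ {0}
  x = 6: [0↦6, 1↦6, 2↦4, 3↦0, 4↦1, 5↦0, 6↦4]  zeros at y ∈ {3, 5}
Collecting zeros: affine points = {(1, 4), (1, 6), (2, 2), (5, 0), (6, 3), (6, 5)}.
Total count |C(F_7)_aff| = 6.


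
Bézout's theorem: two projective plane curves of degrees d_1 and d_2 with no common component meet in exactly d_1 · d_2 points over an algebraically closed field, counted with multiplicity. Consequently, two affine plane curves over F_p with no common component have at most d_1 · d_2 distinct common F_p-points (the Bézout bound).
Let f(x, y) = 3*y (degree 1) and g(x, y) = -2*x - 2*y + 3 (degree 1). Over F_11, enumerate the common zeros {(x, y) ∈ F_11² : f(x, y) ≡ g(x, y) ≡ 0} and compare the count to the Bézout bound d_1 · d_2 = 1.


Common zeros: {(7, 0)}; count = 1; Bézout bound = 1.

deg(f) = 1, deg(g) = 1, so Bézout bound = 1.
Scan x ∈ F_11. For each x, list the y ∈ F_11 with f(x, y) ≡ 0 and those with g(x, y) ≡ 0 (mod 11); the common zeros in that column are the intersection.
  x = 0: f ≡ 0 at y ∈ {0}; g ≡ 0 at y ∈ {7}; common: ∅.
  x = 1: f ≡ 0 at y ∈ {0}; g ≡ 0 at y ∈ {6}; common: ∅.
  x = 2: f ≡ 0 at y ∈ {0}; g ≡ 0 at y ∈ {5}; common: ∅.
  x = 3: f ≡ 0 at y ∈ {0}; g ≡ 0 at y ∈ {4}; common: ∅.
  x = 4: f ≡ 0 at y ∈ {0}; g ≡ 0 at y ∈ {3}; common: ∅.
  x = 5: f ≡ 0 at y ∈ {0}; g ≡ 0 at y ∈ {2}; common: ∅.
  x = 6: f ≡ 0 at y ∈ {0}; g ≡ 0 at y ∈ {1}; common: ∅.
  x = 7: f ≡ 0 at y ∈ {0}; g ≡ 0 at y ∈ {0}; common: {0}.
  x = 8: f ≡ 0 at y ∈ {0}; g ≡ 0 at y ∈ {10}; common: ∅.
  x = 9: f ≡ 0 at y ∈ {0}; g ≡ 0 at y ∈ {9}; common: ∅.
  x = 10: f ≡ 0 at y ∈ {0}; g ≡ 0 at y ∈ {8}; common: ∅.
Collecting: common zeros = {(7, 0)}, so the count is 1.
Comparison with the Bézout bound: 1 ≤ 1 = deg(f)·deg(g), as expected for curves with no common component (the bound is attained).


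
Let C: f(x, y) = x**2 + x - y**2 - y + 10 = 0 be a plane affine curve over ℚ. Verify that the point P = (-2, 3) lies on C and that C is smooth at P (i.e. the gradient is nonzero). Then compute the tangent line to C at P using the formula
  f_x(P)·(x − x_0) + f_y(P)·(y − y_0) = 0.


Tangent line at P: -3*x - 7*y + 15 = 0.

Step 1: f(-2, 3) = 0, so P lies on C.
Step 2: partial derivatives
  f_x(x, y) = 2*x + 1, f_y(x, y) = -2*y - 1.
  f_x(P) = -3, f_y(P) = -7 (gradient nonzero, so P is smooth).
Step 3: tangent line at P: -3·(x − -2) + -7·(y − 3) = 0.
Expanding: -3*x - 7*y + 15 = 0.


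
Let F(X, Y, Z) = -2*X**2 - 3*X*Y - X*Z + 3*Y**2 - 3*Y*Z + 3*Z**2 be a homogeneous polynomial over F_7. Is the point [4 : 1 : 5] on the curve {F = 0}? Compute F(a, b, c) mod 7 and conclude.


F(4,1,5) ≡ 6 (mod 7); P is NOT on the curve.

Evaluate F(4, 1, 5) term-by-term (mod 7).
  -2*X**2 ↦ -2·16·1·1 = -32
  -3*X*Y ↦ -3·4·1·1 = -12
  -X*Z ↦ -1·4·1·5 = -20
  3*Y**2 ↦ 3·1·1·1 = 3
  -3*Y*Z ↦ -3·1·1·5 = -15
  3*Z**2 ↦ 3·1·1·25 = 75
Sum: F(4, 1, 5) = (-32) + (-12) + (-20) + (3) + (-15) + (75) = -1.
Reducing mod 7: -1 ≡ 6 (mod 7).
Since F(a, b, c) ≡ 6 ≠ 0 (mod 7), P does NOT lie on the curve.


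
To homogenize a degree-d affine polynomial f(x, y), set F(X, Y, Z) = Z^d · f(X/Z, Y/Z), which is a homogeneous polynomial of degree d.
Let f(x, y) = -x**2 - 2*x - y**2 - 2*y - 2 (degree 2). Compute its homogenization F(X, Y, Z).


F(X, Y, Z) = -X**2 - 2*X*Z - Y**2 - 2*Y*Z - 2*Z**2

deg(f) = 2.
Substitute x = X/Z, y = Y/Z into f, then multiply by Z^2.
  monomial -1·x^2·y^0 ↦ -1·X^2·Y^0·Z^0.
  monomial -2·x^1·y^0 ↦ -2·X^1·Y^0·Z^1.
  monomial -1·x^0·y^2 ↦ -1·X^0·Y^2·Z^0.
  monomial -2·x^0·y^1 ↦ -2·X^0·Y^1·Z^1.
  monomial -2·x^0·y^0 ↦ -2·X^0·Y^0·Z^2.
Collecting: F(X, Y, Z) = -X**2 - 2*X*Z - Y**2 - 2*Y*Z - 2*Z**2.


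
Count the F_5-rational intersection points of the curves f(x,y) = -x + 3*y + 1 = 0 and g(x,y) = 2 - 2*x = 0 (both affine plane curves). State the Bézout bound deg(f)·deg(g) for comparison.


Common zeros: {(1, 0)}; count = 1; Bézout bound = 1.

deg(f) = 1, deg(g) = 1, so Bézout bound = 1.
Scan x ∈ F_5. For each x, list the y ∈ F_5 with f(x, y) ≡ 0 and those with g(x, y) ≡ 0 (mod 5); the common zeros in that column are the intersection.
  x = 0: f ≡ 0 at y ∈ {3}; g ≡ 0 at y ∈ ∅; common: ∅.
  x = 1: f ≡ 0 at y ∈ {0}; g ≡ 0 at y ∈ {0, 1, 2, 3, 4}; common: {0}.
  x = 2: f ≡ 0 at y ∈ {2}; g ≡ 0 at y ∈ ∅; common: ∅.
  x = 3: f ≡ 0 at y ∈ {4}; g ≡ 0 at y ∈ ∅; common: ∅.
  x = 4: f ≡ 0 at y ∈ {1}; g ≡ 0 at y ∈ ∅; common: ∅.
Collecting: common zeros = {(1, 0)}, so the count is 1.
Comparison with the Bézout bound: 1 ≤ 1 = deg(f)·deg(g), as expected for curves with no common component (the bound is attained).


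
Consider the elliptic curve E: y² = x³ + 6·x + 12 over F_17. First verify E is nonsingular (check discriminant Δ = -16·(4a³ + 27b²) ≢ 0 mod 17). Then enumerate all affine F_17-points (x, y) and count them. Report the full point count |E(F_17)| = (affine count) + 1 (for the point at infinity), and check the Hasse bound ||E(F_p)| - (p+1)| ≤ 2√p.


Affine points = {(1, 6), (1, 11), (2, 7), (2, 10), (4, 7), (4, 10), (6, 3), (6, 14), (9, 8), (9, 9), (10, 1), (10, 16), (11, 7), (11, 10), (13, 3), (13, 14), (14, 1), (14, 16), (15, 3), (15, 14)}; affine count = 20; |E(F_17)| = 21.

Discriminant check: Δ ∝ 4a³ + 27b² = 4·6³ + 27·12² = 4·216 + 27·144 ≡ 9 (mod 17). Nonzero ⇒ E is nonsingular.
For each x ∈ F_17, compute rhs = x³ + 6·x + 12 mod 17, then count y ∈ F_17 with y² ≡ rhs.
  x = 0: rhs = 12, matching y values: none (0 points).
  x = 1: rhs = 2, matching y values: 6, 11 (2 points).
  x = 2: rhs = 15, matching y values: 7, 10 (2 points).
  x = 3: rhs = 6, matching y values: none (0 points).
  x = 4: rhs = 15, matching y values: 7, 10 (2 points).
  x = 5: rhs = 14, matching y values: none (0 points).
  x = 6: rhs = 9, matching y values: 3, 14 (2 points).
  x = 7: rhs = 6, matching y values: none (0 points).
  x = 8: rhs = 11, matching y values: none (0 points).
  x = 9: rhs = 13, matching y values: 8, 9 (2 points).
  x = 10: rhs = 1, matching y values: 1, 16 (2 points).
  x = 11: rhs = 15, matching y values: 7, 10 (2 points).
  x = 12: rhs = 10, matching y values: none (0 points).
  x = 13: rhs = 9, matching y values: 3, 14 (2 points).
  x = 14: rhs = 1, matching y values: 1, 16 (2 points).
  x = 15: rhs = 9, matching y values: 3, 14 (2 points).
  x = 16: rhs = 5, matching y values: none (0 points).
Total affine count: 20.
Full point count |E(F_17)| = 20 + 1 = 21.
Hasse bound: |21 − (17+1)| = |3| = 3 ≤ 2√17 ≈ 8.2462 ✓.


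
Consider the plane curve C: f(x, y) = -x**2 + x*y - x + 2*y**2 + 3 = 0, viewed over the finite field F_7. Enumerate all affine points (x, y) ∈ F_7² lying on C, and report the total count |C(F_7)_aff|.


Affine F_7-points: {(0, 3), (0, 4), (1, 5), (2, 3), (3, 4), (3, 5)}; count = 6.

For each of the 49 pairs (x, y) ∈ F_7², evaluate f(x, y) mod 7. Record the zeros.
  x = 0: [0↦3, 1↦5, 2↦4, 3↦0, 4↦0, 5↦4, 6↦5]  zeros at y ∈ {3, 4}
  x = 1: [0↦1, 1↦4, 2↦4, 3↦1, 4↦2, 5↦0, 6↦2]  zeros at y ∈ {5}
  x = 2: [0↦4, 1↦1, 2↦2, 3↦0, 4↦2, 5↦1, 6↦4]  zeros at y ∈ {3}
  x = 3: [0↦5, 1↦3, 2↦5, 3↦4, 4↦0, 5↦0, 6↦4]  zeros at y ∈ {4, 5}
  x = 4: [0↦4, 1↦3, 2↦6, 3↦6, 4↦3, 5↦4, 6↦2]  zeros at y ∈ ∅
  x = 5: [0↦1, 1↦1, 2↦5, 3↦6, 4↦4, 5↦6, 6↦5]  zeros at y ∈ ∅
  x = 6: [0↦3, 1↦4, 2↦2, 3↦4, 4↦3, 5↦6, 6↦6]  zeros at y ∈ ∅
Collecting zeros: affine points = {(0, 3), (0, 4), (1, 5), (2, 3), (3, 4), (3, 5)}.
Total count |C(F_7)_aff| = 6.


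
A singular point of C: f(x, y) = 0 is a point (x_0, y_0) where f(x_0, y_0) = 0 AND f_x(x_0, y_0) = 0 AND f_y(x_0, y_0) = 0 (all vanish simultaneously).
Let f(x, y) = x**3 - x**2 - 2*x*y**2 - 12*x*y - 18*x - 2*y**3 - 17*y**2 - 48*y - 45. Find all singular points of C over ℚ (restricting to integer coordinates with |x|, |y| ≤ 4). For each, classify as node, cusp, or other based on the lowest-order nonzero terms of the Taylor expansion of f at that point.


Singular points: {(0, -3)}; classification: node.

Compute partial derivatives:
  f_x = 3*x**2 - 2*x - 2*y**2 - 12*y - 18.
  f_y = -4*x*y - 12*x - 6*y**2 - 34*y - 48.
Scan x_0 ∈ {−4, ..., 4}. For each x_0, f_y(x_0, y) is a polynomial in y; find its integer roots y ∈ {−4, ..., 4}, then test f_x and f at those candidates.
  x = -4: f_y(-4, y) = -6*y**2 - 18*y; vanishes at y ∈ {-3, 0}. (-4, -3): f_x = 56 ≠ 0; (-4, 0): f_x = 38 ≠ 0.
  x = -3: f_y(-3, y) = -6*y**2 - 22*y - 12; vanishes at y ∈ {-3}. (-3, -3): f_x = 33 ≠ 0.
  x = -2: f_y(-2, y) = -6*y**2 - 26*y - 24; vanishes at y ∈ {-3}. (-2, -3): f_x = 16 ≠ 0.
  x = -1: f_y(-1, y) = -6*y**2 - 30*y - 36; vanishes at y ∈ {-3, -2}. (-1, -3): f_x = 5 ≠ 0; (-1, -2): f_x = 3 ≠ 0.
  x = 0: f_y(0, y) = -6*y**2 - 34*y - 48; vanishes at y ∈ {-3}. (0, -3): f_x = 0, f = 0 — SINGULAR.
  x = 1: f_y(1, y) = -6*y**2 - 38*y - 60; vanishes at y ∈ {-3}. (1, -3): f_x = 1 ≠ 0.
  x = 2: f_y(2, y) = -6*y**2 - 42*y - 72; vanishes at y ∈ {-4, -3}. (2, -4): f_x = 6 ≠ 0; (2, -3): f_x = 8 ≠ 0.
  x = 3: f_y(3, y) = -6*y**2 - 46*y - 84; vanishes at y ∈ {-3}. (3, -3): f_x = 21 ≠ 0.
  x = 4: f_y(4, y) = -6*y**2 - 50*y - 96; vanishes at y ∈ {-3}. (4, -3): f_x = 40 ≠ 0.
Only singular point on the grid: (0, -3).
Classify: substitute x = 0 + u, y = -3 + v and expand: f = u**3 - u**2 - 2*u*v**2 - 2*v**3 + v**2.
No constant or linear terms (consistent with a singular point). Quadratic part: -u**2 + v**2. Cubic part: u**3 - 2*u*v**2 - 2*v**3.
The quadratic part v**2 - u**2 = (v − u)(v + u) splits into two distinct linear factors, so there are two distinct tangent lines y − -3 = ±(x − 0) — this is a node (ordinary double point).
Classification: node.


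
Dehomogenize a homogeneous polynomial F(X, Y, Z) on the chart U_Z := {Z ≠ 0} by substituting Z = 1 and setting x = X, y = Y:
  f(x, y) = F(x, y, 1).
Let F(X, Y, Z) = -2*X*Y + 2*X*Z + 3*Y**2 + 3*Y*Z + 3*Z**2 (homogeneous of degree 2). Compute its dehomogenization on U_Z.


f(x, y) = -2*x*y + 2*x + 3*y**2 + 3*y + 3

On U_Z we set Z = 1. Each monomial c·X^i·Y^j·Z^k in F becomes c·x^i·y^j·1^k = c·x^i·y^j.
Substituting Z = 1: F(X, Y, 1) = -2*x*y + 2*x + 3*y**2 + 3*y + 3.
Note: deg(f) ≤ deg(F) = 2; strict inequality happens when F is divisible by Z (lost terms).


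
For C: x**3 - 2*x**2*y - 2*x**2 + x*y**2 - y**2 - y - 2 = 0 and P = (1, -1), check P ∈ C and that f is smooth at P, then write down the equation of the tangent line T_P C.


Tangent line at P: 4*x - 3*y - 7 = 0.

Step 1: f(1, -1) = 0, so P lies on C.
Step 2: partial derivatives
  f_x(x, y) = 3*x**2 - 4*x*y - 4*x + y**2, f_y(x, y) = -2*x**2 + 2*x*y - 2*y - 1.
  f_x(P) = 4, f_y(P) = -3 (gradient nonzero, so P is smooth).
Step 3: tangent line at P: 4·(x − 1) + -3·(y − -1) = 0.
Expanding: 4*x - 3*y - 7 = 0.


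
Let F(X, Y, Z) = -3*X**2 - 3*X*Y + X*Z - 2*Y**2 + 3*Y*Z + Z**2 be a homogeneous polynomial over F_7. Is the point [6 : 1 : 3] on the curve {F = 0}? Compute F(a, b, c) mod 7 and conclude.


F(6,1,3) ≡ 6 (mod 7); P is NOT on the curve.

Evaluate F(6, 1, 3) term-by-term (mod 7).
  -3*X**2 ↦ -3·36·1·1 = -108
  -3*X*Y ↦ -3·6·1·1 = -18
  X*Z ↦ 1·6·1·3 = 18
  -2*Y**2 ↦ -2·1·1·1 = -2
  3*Y*Z ↦ 3·1·1·3 = 9
  Z**2 ↦ 1·1·1·9 = 9
Sum: F(6, 1, 3) = (-108) + (-18) + (18) + (-2) + (9) + (9) = -92.
Reducing mod 7: -92 ≡ 6 (mod 7).
Since F(a, b, c) ≡ 6 ≠ 0 (mod 7), P does NOT lie on the curve.


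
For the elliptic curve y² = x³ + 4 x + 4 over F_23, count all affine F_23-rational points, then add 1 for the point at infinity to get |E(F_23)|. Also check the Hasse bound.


Affine points = {(0, 2), (0, 21), (1, 3), (1, 20), (10, 3), (10, 20), (12, 3), (12, 20), (15, 9), (15, 14), (16, 1), (16, 22), (19, 4), (19, 19)}; affine count = 14; |E(F_23)| = 15.

Discriminant check: Δ ∝ 4a³ + 27b² = 4·4³ + 27·4² = 4·64 + 27·16 ≡ 21 (mod 23). Nonzero ⇒ E is nonsingular.
For each x ∈ F_23, compute rhs = x³ + 4·x + 4 mod 23, then count y ∈ F_23 with y² ≡ rhs.
  x = 0: rhs = 4, matching y values: 2, 21 (2 points).
  x = 1: rhs = 9, matching y values: 3, 20 (2 points).
  x = 2: rhs = 20, matching y values: none (0 points).
  x = 3: rhs = 20, matching y values: none (0 points).
  x = 4: rhs = 15, matching y values: none (0 points).
  x = 5: rhs = 11, matching y values: none (0 points).
  x = 6: rhs = 14, matching y values: none (0 points).
  x = 7: rhs = 7, matching y values: none (0 points).
  x = 8: rhs = 19, matching y values: none (0 points).
  x = 9: rhs = 10, matching y values: none (0 points).
  x = 10: rhs = 9, matching y values: 3, 20 (2 points).
  x = 11: rhs = 22, matching y values: none (0 points).
  x = 12: rhs = 9, matching y values: 3, 20 (2 points).
  x = 13: rhs = 22, matching y values: none (0 points).
  x = 14: rhs = 21, matching y values: none (0 points).
  x = 15: rhs = 12, matching y values: 9, 14 (2 points).
  x = 16: rhs = 1, matching y values: 1, 22 (2 points).
  x = 17: rhs = 17, matching y values: none (0 points).
  x = 18: rhs = 20, matching y values: none (0 points).
  x = 19: rhs = 16, matching y values: 4, 19 (2 points).
  x = 20: rhs = 11, matching y values: none (0 points).
  x = 21: rhs = 11, matching y values: none (0 points).
  x = 22: rhs = 22, matching y values: none (0 points).
Total affine count: 14.
Full point count |E(F_23)| = 14 + 1 = 15.
Hasse bound: |15 − (23+1)| = |-9| = 9 ≤ 2√23 ≈ 9.5917 ✓.
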